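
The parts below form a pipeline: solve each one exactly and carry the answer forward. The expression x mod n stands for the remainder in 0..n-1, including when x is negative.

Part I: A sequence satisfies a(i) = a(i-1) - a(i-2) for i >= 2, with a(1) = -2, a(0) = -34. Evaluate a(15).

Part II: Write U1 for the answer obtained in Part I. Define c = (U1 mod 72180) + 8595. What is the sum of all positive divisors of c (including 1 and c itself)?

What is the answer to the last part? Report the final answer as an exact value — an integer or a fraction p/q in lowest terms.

Part I: a(2) = 1*(-2) - 1*(-34) = 32; iterating: a(2)=32, a(3)=34, a(4)=2, a(5)=-32, a(6)=-34, a(7)=-2, a(8)=32, a(9)=34, a(10)=2, a(11)=-32, a(12)=-34, a(13)=-2, a(14)=32, a(15)=34; answer 34
Part II: U1 = 34; c = 8629; 8629 is prime, so its only divisors are 1 and 8629; sigma = 1 + 8629 = 8630; answer 8630

8630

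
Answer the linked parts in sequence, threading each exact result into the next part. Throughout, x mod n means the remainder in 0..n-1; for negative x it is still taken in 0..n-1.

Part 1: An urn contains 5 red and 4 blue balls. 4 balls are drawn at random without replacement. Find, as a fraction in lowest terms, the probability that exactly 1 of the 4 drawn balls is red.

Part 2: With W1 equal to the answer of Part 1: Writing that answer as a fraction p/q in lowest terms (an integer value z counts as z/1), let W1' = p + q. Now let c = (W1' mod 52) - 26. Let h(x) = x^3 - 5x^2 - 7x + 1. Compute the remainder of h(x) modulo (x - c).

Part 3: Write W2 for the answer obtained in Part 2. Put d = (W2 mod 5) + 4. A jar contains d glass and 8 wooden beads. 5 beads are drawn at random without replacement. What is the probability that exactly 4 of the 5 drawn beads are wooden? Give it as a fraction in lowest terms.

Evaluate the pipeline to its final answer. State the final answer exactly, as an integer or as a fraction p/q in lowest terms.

350/1287

Part 1: total draws C(9,4) = 126; favorable C(5,1)*C(4,3) = 20; P = 10/63; answer 10/63
Part 2: W1 = 10/63; threaded value p + q = 73; c = -5; remainder = value at the root: 1*(-5)^3 - 5*(-5)^2 - 7*(-5)^1 + 1 = (-125) + (-125) + (35) + (1) = -214; answer -214
Part 3: W2 = -214; d = 5; total draws C(13,5) = 1287; favorable C(8,4)*C(5,1) = 350; P = 350/1287; answer 350/1287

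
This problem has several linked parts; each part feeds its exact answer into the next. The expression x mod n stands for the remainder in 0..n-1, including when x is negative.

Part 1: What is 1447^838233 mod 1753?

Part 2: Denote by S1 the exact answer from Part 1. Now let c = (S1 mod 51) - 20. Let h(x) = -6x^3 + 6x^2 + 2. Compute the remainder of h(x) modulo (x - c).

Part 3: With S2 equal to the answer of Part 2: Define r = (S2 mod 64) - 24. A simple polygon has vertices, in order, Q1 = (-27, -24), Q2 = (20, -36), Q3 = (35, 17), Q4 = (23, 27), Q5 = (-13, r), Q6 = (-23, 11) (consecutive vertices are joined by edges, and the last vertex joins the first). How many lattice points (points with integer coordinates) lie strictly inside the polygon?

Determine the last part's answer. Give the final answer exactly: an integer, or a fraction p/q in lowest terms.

Part 1: squarings mod 1753: 1447^1=1447, 1447^2=727, 1447^4=876, 1447^8=1315, 1447^16=767, 1447^32=1034, 1447^64=1579, 1447^128=475, 1447^256=1241, 1447^512=947, 1447^1024=1026, 1447^2048=876, 1447^4096=1315, 1447^8192=767, 1447^16384=1034, 1447^32768=1579, 1447^65536=475, 1447^131072=1241, 1447^262144=947, 1447^524288=1026; 1447^838233 = 1447^1 * 1447^8 * 1447^16 * 1447^64 * 1447^512 * 1447^2048 * 1447^16384 * 1447^32768 * 1447^262144 * 1447^524288 = 369 (mod 1753); answer 369
Part 2: S1 = 369; c = -8; remainder = value at the root: -6*(-8)^3 + 6*(-8)^2 + 2 = (3072) + (384) + (2) = 3458; answer 3458
Part 3: S2 = 3458; r = -22; cross terms: (-27*-36 - 20*-24)=1452, (20*17 - 35*-36)=1600, (35*27 - 23*17)=554, (23*-22 - -13*27)=-155, (-13*11 - -23*-22)=-649, (-23*-24 - -27*11)=849; twice the area = |3651| = 3651; area = 3651/2; boundary points = 1 + 1 + 2 + 1 + 1 + 1 = 7; strictly interior points = area - boundary/2 + 1 = 1823; answer 1823

1823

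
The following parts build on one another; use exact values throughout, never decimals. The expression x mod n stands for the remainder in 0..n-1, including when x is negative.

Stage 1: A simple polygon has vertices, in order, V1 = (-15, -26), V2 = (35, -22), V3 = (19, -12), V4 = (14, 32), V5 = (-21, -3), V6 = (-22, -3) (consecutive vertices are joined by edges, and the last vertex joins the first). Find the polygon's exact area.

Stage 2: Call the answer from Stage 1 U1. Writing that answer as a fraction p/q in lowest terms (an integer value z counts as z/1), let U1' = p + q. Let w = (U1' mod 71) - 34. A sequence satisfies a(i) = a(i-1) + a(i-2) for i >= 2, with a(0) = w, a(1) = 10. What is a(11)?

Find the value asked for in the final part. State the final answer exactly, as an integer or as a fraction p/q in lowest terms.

Stage 1: cross terms: (-15*-22 - 35*-26)=1240, (35*-12 - 19*-22)=-2, (19*32 - 14*-12)=776, (14*-3 - -21*32)=630, (-21*-3 - -22*-3)=-3, (-22*-26 - -15*-3)=527; twice the area = |3168| = 3168; area = 1584; answer 1584
Stage 2: U1 = 1584; threaded value p + q = 1585; w = -11; a(2) = 1*(10) + 1*(-11) = -1; iterating: a(2)=-1, a(3)=9, a(4)=8, a(5)=17, a(6)=25, a(7)=42, a(8)=67, a(9)=109, a(10)=176, a(11)=285; answer 285

285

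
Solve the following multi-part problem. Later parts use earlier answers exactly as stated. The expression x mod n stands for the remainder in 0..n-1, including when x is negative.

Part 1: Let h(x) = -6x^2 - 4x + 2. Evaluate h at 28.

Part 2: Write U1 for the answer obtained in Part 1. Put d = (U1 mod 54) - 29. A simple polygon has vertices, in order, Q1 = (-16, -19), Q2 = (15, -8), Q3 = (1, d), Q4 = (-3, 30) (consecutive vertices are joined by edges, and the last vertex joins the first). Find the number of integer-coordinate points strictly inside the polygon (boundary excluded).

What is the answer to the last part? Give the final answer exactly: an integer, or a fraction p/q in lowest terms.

646

Part 1: -6*(28)^2 - 4*(28)^1 + 2 = (-4704) + (-112) + (2) = -4814; answer -4814
Part 2: U1 = -4814; d = 17; cross terms: (-16*-8 - 15*-19)=413, (15*17 - 1*-8)=263, (1*30 - -3*17)=81, (-3*-19 - -16*30)=537; twice the area = |1294| = 1294; area = 647; boundary points = 1 + 1 + 1 + 1 = 4; strictly interior points = area - boundary/2 + 1 = 646; answer 646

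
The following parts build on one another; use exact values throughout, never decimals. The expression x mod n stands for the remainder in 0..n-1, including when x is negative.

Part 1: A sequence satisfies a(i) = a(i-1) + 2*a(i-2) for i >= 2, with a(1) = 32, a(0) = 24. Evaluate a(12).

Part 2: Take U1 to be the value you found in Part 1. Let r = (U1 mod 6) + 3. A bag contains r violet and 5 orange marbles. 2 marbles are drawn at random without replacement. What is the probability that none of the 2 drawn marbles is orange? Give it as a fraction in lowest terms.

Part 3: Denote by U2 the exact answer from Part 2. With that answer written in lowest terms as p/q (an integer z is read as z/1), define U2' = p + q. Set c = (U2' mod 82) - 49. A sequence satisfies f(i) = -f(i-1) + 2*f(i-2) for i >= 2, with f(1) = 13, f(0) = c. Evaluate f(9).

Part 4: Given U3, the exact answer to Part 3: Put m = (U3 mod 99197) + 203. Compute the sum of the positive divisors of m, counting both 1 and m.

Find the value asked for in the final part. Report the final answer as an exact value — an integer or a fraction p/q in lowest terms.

Part 1: a(2) = 1*(32) + 2*(24) = 80; iterating: a(2)=80, a(3)=144, a(4)=304, a(5)=592, a(6)=1200, a(7)=2384, a(8)=4784, a(9)=9552, a(10)=19120, a(11)=38224, a(12)=76464; answer 76464
Part 2: U1 = 76464; r = 3; total draws C(8,2) = 28; favorable C(3,2) = 3; P = 3/28; answer 3/28
Part 3: U2 = 3/28; threaded value p + q = 31; c = -18; f(2) = -1*(13) + 2*(-18) = -49; iterating: f(2)=-49, f(3)=75, f(4)=-173, f(5)=323, f(6)=-669, f(7)=1315, f(8)=-2653, f(9)=5283; answer 5283
Part 4: U3 = 5283; m = 5486; 5486 = 2 * 13 * 211; sigma = (1 + 2) * (1 + 13) * (1 + 211) = 3 * 14 * 212 = 8904; answer 8904

8904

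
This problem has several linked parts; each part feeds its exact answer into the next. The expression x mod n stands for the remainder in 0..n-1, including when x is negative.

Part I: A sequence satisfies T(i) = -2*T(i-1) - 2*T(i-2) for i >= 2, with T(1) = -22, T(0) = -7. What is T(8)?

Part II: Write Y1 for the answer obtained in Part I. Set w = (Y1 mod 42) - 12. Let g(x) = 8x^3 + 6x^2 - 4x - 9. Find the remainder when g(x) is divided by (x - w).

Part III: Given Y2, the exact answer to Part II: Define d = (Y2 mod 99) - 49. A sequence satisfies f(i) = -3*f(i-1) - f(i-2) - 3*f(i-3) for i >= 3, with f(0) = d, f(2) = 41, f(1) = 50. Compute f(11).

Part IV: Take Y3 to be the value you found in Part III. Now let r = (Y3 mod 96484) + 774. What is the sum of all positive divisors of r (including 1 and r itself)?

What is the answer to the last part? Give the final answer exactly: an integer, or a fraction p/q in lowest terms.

42488

Part I: T(2) = -2*(-22) - 2*(-7) = 58; iterating: T(2)=58, T(3)=-72, T(4)=28, T(5)=88, T(6)=-232, T(7)=288, T(8)=-112; answer -112
Part II: Y1 = -112; w = 2; remainder = value at the root: 8*(2)^3 + 6*(2)^2 - 4*(2)^1 - 9 = (64) + (24) + (-8) + (-9) = 71; answer 71
Part III: Y2 = 71; d = 22; f(3) = -3*(41) - 1*(50) - 3*(22) = -239; iterating: f(3)=-239, f(4)=526, f(5)=-1462, f(6)=4577, f(7)=-13847, f(8)=41350, f(9)=-123934, f(10)=371993, f(11)=-1116095; answer -1116095
Part IV: Y3 = -1116095; r = 42487; 42487 is prime, so its only divisors are 1 and 42487; sigma = 1 + 42487 = 42488; answer 42488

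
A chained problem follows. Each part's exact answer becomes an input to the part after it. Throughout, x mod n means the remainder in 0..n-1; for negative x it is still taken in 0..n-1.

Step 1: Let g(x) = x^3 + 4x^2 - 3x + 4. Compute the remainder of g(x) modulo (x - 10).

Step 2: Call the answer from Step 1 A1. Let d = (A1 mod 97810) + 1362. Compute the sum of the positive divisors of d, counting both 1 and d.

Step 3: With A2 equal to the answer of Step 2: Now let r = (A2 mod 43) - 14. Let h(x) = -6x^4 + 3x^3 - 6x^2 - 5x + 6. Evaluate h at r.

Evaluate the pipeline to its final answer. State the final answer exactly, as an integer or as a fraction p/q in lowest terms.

-3544

Step 1: remainder = value at the root: 1*(10)^3 + 4*(10)^2 - 3*(10)^1 + 4 = (1000) + (400) + (-30) + (4) = 1374; answer 1374
Step 2: A1 = 1374; d = 2736; 2736 = 2^4 * 3^2 * 19; sigma = (1 + 2 + 4 + 8 + 16) * (1 + 3 + 9) * (1 + 19) = 31 * 13 * 20 = 8060; answer 8060
Step 3: A2 = 8060; r = 5; -6*(5)^4 + 3*(5)^3 - 6*(5)^2 - 5*(5)^1 + 6 = (-3750) + (375) + (-150) + (-25) + (6) = -3544; answer -3544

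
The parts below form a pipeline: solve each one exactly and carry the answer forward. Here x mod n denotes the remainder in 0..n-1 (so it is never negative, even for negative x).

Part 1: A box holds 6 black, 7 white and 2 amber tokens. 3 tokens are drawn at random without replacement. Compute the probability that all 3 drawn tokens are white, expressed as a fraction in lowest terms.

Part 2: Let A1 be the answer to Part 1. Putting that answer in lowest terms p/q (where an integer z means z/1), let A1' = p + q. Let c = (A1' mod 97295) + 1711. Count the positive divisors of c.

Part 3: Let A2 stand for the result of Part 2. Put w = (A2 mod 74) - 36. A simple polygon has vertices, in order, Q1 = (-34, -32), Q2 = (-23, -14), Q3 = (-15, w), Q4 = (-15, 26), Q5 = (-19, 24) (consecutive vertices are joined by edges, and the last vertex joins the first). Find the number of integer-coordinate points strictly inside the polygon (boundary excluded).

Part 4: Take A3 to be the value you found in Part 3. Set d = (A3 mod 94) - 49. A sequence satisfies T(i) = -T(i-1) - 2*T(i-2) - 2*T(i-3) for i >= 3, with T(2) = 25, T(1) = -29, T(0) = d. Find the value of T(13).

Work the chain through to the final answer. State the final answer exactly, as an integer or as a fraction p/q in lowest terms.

Part 1: total draws C(15,3) = 455; favorable C(7,3) = 35; P = 1/13; answer 1/13
Part 2: A1 = 1/13; threaded value p + q = 14; c = 1725; 1725 = 3 * 5^2 * 23; number of divisors = (1+1) * (2+1) * (1+1) = 12; answer 12
Part 3: A2 = 12; w = -24; cross terms: (-34*-14 - -23*-32)=-260, (-23*-24 - -15*-14)=342, (-15*26 - -15*-24)=-750, (-15*24 - -19*26)=134, (-19*-32 - -34*24)=1424; twice the area = |890| = 890; area = 445; boundary points = 1 + 2 + 50 + 2 + 1 = 56; strictly interior points = area - boundary/2 + 1 = 418; answer 418
Part 4: A3 = 418; d = -7; T(3) = -1*(25) - 2*(-29) - 2*(-7) = 47; iterating: T(3)=47, T(4)=-39, T(5)=-105, T(6)=89, T(7)=199, T(8)=-167, T(9)=-409, T(10)=345, T(11)=807, T(12)=-679, T(13)=-1625; answer -1625

-1625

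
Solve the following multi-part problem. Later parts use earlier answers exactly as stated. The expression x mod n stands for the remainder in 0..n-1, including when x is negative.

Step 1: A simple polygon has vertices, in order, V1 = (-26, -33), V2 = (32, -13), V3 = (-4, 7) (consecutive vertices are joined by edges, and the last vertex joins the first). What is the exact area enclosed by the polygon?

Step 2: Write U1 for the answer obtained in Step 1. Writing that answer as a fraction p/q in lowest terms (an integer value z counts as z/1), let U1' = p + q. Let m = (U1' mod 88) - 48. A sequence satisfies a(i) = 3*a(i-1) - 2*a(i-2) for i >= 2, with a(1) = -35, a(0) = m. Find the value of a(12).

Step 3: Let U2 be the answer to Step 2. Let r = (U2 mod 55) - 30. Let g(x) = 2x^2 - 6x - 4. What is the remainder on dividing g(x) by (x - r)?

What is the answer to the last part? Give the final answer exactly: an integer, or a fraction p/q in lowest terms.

Step 1: cross terms: (-26*-13 - 32*-33)=1394, (32*7 - -4*-13)=172, (-4*-33 - -26*7)=314; twice the area = |1880| = 1880; area = 940; answer 940
Step 2: U1 = 940; threaded value p + q = 941; m = 13; a(2) = 3*(-35) - 2*(13) = -131; iterating: a(2)=-131, a(3)=-323, a(4)=-707, a(5)=-1475, a(6)=-3011, a(7)=-6083, a(8)=-12227, a(9)=-24515, a(10)=-49091, a(11)=-98243, a(12)=-196547; answer -196547
Step 3: U2 = -196547; r = -7; remainder = value at the root: 2*(-7)^2 - 6*(-7)^1 - 4 = (98) + (42) + (-4) = 136; answer 136

136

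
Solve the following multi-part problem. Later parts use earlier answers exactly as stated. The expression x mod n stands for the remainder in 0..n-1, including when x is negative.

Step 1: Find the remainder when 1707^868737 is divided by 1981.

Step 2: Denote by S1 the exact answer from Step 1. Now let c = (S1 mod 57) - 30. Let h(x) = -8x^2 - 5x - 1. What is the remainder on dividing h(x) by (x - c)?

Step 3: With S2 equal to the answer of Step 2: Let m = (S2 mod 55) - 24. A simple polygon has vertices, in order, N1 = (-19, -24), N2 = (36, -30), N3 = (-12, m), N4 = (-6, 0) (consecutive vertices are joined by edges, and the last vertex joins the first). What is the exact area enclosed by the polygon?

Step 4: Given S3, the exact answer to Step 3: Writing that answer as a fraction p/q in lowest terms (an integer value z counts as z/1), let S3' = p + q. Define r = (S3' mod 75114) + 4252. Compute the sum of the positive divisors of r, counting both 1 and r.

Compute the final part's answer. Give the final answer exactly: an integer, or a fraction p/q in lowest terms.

Step 1: squarings mod 1981: 1707^1=1707, 1707^2=1779, 1707^4=1184, 1707^8=1289, 1707^16=1443, 1707^32=218, 1707^64=1961, 1707^128=400, 1707^256=1520, 1707^512=554, 1707^1024=1842, 1707^2048=1492, 1707^4096=1401, 1707^8192=1611, 1707^16384=211, 1707^32768=939, 1707^65536=176, 1707^131072=1261, 1707^262144=1359, 1707^524288=589; 1707^868737 = 1707^1 * 1707^128 * 1707^256 * 1707^16384 * 1707^65536 * 1707^262144 * 1707^524288 = 1714 (mod 1981); answer 1714
Step 2: S1 = 1714; c = -26; remainder = value at the root: -8*(-26)^2 - 5*(-26)^1 - 1 = (-5408) + (130) + (-1) = -5279; answer -5279
Step 3: S2 = -5279; m = -23; cross terms: (-19*-30 - 36*-24)=1434, (36*-23 - -12*-30)=-1188, (-12*0 - -6*-23)=-138, (-6*-24 - -19*0)=144; twice the area = |252| = 252; area = 126; answer 126
Step 4: S3 = 126; threaded value p + q = 127; r = 4379; 4379 = 29 * 151; sigma = (1 + 29) * (1 + 151) = 30 * 152 = 4560; answer 4560

4560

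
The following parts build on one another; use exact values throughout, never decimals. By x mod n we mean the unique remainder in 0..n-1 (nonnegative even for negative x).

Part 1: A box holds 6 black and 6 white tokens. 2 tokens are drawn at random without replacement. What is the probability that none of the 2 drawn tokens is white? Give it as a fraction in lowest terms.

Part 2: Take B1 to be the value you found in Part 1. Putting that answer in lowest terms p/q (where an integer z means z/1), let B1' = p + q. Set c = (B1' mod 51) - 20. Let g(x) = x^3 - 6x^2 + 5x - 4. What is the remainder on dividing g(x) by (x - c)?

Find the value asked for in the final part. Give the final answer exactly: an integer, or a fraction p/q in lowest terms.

80

Part 1: total draws C(12,2) = 66; favorable C(6,2) = 15; P = 5/22; answer 5/22
Part 2: B1 = 5/22; threaded value p + q = 27; c = 7; remainder = value at the root: 1*(7)^3 - 6*(7)^2 + 5*(7)^1 - 4 = (343) + (-294) + (35) + (-4) = 80; answer 80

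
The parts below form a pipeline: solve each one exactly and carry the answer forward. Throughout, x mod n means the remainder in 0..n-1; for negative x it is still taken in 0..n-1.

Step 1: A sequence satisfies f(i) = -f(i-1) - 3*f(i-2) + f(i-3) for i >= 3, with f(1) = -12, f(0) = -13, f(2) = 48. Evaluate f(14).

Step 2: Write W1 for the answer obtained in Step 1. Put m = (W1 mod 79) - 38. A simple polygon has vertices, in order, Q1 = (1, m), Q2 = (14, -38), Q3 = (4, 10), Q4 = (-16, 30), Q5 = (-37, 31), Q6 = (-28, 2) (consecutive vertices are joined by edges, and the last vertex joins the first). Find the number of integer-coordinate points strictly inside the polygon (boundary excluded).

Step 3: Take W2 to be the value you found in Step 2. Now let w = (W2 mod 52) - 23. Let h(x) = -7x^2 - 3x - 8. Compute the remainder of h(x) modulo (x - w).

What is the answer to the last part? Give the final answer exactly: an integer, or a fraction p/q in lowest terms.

-12

Step 1: f(3) = -1*(48) - 3*(-12) + 1*(-13) = -25; iterating: f(3)=-25, f(4)=-131, f(5)=254, f(6)=114, f(7)=-1007, f(8)=919, f(9)=2216, f(10)=-5980, f(11)=251, f(12)=19905, f(13)=-26638, f(14)=-32826; answer -32826
Step 2: W1 = -32826; m = 0; cross terms: (1*-38 - 14*0)=-38, (14*10 - 4*-38)=292, (4*30 - -16*10)=280, (-16*31 - -37*30)=614, (-37*2 - -28*31)=794, (-28*0 - 1*2)=-2; twice the area = |1940| = 1940; area = 970; boundary points = 1 + 2 + 20 + 1 + 1 + 1 = 26; strictly interior points = area - boundary/2 + 1 = 958; answer 958
Step 3: W2 = 958; w = -1; remainder = value at the root: -7*(-1)^2 - 3*(-1)^1 - 8 = (-7) + (3) + (-8) = -12; answer -12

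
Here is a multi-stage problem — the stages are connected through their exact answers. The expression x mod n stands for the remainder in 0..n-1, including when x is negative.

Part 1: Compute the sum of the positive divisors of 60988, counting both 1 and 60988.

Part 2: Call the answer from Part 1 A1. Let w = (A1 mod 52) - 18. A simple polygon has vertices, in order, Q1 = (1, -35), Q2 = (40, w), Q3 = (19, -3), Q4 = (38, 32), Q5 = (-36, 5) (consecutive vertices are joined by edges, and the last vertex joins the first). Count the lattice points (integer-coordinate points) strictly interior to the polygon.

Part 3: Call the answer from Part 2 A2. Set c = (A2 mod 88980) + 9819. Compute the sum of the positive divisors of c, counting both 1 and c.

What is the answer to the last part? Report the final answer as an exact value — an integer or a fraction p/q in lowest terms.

Part 1: 60988 = 2^2 * 79 * 193; sigma = (1 + 2 + 4) * (1 + 79) * (1 + 193) = 7 * 80 * 194 = 108640; answer 108640
Part 2: A1 = 108640; w = -6; cross terms: (1*-6 - 40*-35)=1394, (40*-3 - 19*-6)=-6, (19*32 - 38*-3)=722, (38*5 - -36*32)=1342, (-36*-35 - 1*5)=1255; twice the area = |4707| = 4707; area = 4707/2; boundary points = 1 + 3 + 1 + 1 + 1 = 7; strictly interior points = area - boundary/2 + 1 = 2351; answer 2351
Part 3: A2 = 2351; c = 12170; 12170 = 2 * 5 * 1217; sigma = (1 + 2) * (1 + 5) * (1 + 1217) = 3 * 6 * 1218 = 21924; answer 21924

21924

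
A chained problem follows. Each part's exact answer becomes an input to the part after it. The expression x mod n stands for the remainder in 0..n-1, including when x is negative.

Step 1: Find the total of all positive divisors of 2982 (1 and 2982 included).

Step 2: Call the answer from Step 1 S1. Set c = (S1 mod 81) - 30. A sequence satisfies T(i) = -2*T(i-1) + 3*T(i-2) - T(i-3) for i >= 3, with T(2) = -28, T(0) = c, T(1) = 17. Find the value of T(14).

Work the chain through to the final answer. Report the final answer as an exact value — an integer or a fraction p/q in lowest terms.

Step 1: 2982 = 2 * 3 * 7 * 71; sigma = (1 + 2) * (1 + 3) * (1 + 7) * (1 + 71) = 3 * 4 * 8 * 72 = 6912; answer 6912
Step 2: S1 = 6912; c = -3; T(3) = -2*(-28) + 3*(17) - 1*(-3) = 110; iterating: T(3)=110, T(4)=-321, T(5)=1000, T(6)=-3073, T(7)=9467, T(8)=-29153, T(9)=89780, T(10)=-276486, T(11)=851465, T(12)=-2622168, T(13)=8075217, T(14)=-24868403; answer -24868403

-24868403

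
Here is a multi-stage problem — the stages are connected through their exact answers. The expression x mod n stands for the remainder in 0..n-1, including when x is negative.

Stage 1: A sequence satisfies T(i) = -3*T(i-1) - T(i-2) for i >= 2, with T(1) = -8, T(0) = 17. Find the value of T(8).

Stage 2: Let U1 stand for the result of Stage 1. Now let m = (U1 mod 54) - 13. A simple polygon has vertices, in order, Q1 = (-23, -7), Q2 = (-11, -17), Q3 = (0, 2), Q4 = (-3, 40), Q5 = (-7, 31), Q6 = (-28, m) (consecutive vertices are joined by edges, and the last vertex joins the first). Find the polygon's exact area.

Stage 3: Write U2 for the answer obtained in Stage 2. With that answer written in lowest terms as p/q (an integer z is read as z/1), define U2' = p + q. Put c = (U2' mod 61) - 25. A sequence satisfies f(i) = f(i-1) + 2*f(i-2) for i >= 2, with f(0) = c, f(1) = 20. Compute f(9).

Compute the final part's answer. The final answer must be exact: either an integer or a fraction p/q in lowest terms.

Stage 1: T(2) = -3*(-8) - 1*(17) = 7; iterating: T(2)=7, T(3)=-13, T(4)=32, T(5)=-83, T(6)=217, T(7)=-568, T(8)=1487; answer 1487
Stage 2: U1 = 1487; m = 16; cross terms: (-23*-17 - -11*-7)=314, (-11*2 - 0*-17)=-22, (0*40 - -3*2)=6, (-3*31 - -7*40)=187, (-7*16 - -28*31)=756, (-28*-7 - -23*16)=564; twice the area = |1805| = 1805; area = 1805/2; answer 1805/2
Stage 3: U2 = 1805/2; threaded value p + q = 1807; c = 13; f(2) = 1*(20) + 2*(13) = 46; iterating: f(2)=46, f(3)=86, f(4)=178, f(5)=350, f(6)=706, f(7)=1406, f(8)=2818, f(9)=5630; answer 5630

5630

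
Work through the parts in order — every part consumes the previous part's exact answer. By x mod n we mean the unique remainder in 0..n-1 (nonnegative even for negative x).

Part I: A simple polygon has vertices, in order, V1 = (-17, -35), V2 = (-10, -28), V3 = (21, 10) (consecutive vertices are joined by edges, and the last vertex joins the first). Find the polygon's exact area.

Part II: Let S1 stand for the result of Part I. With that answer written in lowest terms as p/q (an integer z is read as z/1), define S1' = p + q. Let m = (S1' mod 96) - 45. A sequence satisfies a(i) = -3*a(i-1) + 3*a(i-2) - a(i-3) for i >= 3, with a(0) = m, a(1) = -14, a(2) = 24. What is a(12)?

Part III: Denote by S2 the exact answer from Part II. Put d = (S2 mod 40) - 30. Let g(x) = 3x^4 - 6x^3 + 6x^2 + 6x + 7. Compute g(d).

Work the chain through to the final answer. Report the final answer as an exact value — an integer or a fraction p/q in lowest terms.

1081591

Part I: cross terms: (-17*-28 - -10*-35)=126, (-10*10 - 21*-28)=488, (21*-35 - -17*10)=-565; twice the area = |49| = 49; area = 49/2; answer 49/2
Part II: S1 = 49/2; threaded value p + q = 51; m = 6; a(3) = -3*(24) + 3*(-14) - 1*(6) = -120; iterating: a(3)=-120, a(4)=446, a(5)=-1722, a(6)=6624, a(7)=-25484, a(8)=98046, a(9)=-377214, a(10)=1451264, a(11)=-5583480, a(12)=21481446; answer 21481446
Part III: S2 = 21481446; d = -24; 3*(-24)^4 - 6*(-24)^3 + 6*(-24)^2 + 6*(-24)^1 + 7 = (995328) + (82944) + (3456) + (-144) + (7) = 1081591; answer 1081591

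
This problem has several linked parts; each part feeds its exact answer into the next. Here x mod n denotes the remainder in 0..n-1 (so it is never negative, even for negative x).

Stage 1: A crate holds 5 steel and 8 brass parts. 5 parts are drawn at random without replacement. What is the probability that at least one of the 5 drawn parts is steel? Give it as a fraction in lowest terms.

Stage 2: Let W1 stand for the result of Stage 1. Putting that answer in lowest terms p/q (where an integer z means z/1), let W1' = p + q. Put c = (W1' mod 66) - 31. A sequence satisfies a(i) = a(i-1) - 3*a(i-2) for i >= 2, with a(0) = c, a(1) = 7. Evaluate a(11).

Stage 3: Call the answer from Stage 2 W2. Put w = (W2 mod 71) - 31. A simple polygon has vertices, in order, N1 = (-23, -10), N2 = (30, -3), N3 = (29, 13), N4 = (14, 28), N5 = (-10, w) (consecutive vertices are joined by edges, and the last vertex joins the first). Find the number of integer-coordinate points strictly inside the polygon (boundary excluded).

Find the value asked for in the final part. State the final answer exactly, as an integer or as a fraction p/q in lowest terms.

Stage 1: total draws C(13,5) = 1287; complement C(8,5) = 56; favorable 1287 - 56 = 1231; P = 1231/1287; answer 1231/1287
Stage 2: W1 = 1231/1287; threaded value p + q = 2518; c = -21; a(2) = 1*(7) - 3*(-21) = 70; iterating: a(2)=70, a(3)=49, a(4)=-161, a(5)=-308, a(6)=175, a(7)=1099, a(8)=574, a(9)=-2723, a(10)=-4445, a(11)=3724; answer 3724
Stage 3: W2 = 3724; w = 1; cross terms: (-23*-3 - 30*-10)=369, (30*13 - 29*-3)=477, (29*28 - 14*13)=630, (14*1 - -10*28)=294, (-10*-10 - -23*1)=123; twice the area = |1893| = 1893; area = 1893/2; boundary points = 1 + 1 + 15 + 3 + 1 = 21; strictly interior points = area - boundary/2 + 1 = 937; answer 937

937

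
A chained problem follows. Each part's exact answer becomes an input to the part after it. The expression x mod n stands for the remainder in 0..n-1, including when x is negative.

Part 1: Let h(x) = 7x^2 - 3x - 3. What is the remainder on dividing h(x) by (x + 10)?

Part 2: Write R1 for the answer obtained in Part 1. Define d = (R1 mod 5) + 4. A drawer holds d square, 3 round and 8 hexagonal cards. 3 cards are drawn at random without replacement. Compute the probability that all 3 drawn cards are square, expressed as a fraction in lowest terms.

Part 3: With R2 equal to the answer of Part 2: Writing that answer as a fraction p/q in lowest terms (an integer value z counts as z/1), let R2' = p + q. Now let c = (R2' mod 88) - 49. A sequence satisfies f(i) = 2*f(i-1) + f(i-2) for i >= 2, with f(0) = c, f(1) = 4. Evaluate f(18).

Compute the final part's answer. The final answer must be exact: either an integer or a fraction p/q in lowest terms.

-4936806

Part 1: remainder = value at the root: 7*(-10)^2 - 3*(-10)^1 - 3 = (700) + (30) + (-3) = 727; answer 727
Part 2: R1 = 727; d = 6; total draws C(17,3) = 680; favorable C(6,3) = 20; P = 1/34; answer 1/34
Part 3: R2 = 1/34; threaded value p + q = 35; c = -14; f(2) = 2*(4) + 1*(-14) = -6; iterating: f(2)=-6, f(3)=-8, f(4)=-22, f(5)=-52, f(6)=-126, f(7)=-304, f(8)=-734, f(9)=-1772, f(10)=-4278, f(11)=-10328, f(12)=-24934, f(13)=-60196, f(14)=-145326, f(15)=-350848, f(16)=-847022, f(17)=-2044892, f(18)=-4936806; answer -4936806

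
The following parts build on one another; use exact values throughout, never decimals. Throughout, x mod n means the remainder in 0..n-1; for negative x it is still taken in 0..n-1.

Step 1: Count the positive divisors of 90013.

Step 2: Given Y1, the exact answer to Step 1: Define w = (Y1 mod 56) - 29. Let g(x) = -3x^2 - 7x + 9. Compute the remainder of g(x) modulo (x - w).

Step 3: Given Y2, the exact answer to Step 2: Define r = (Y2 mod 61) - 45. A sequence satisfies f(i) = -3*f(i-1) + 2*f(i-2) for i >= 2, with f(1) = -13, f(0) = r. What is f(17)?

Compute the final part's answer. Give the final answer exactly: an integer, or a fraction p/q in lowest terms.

-10452447421

Step 1: 90013 = 7^2 * 11 * 167; number of divisors = (2+1) * (1+1) * (1+1) = 12; answer 12
Step 2: Y1 = 12; w = -17; remainder = value at the root: -3*(-17)^2 - 7*(-17)^1 + 9 = (-867) + (119) + (9) = -739; answer -739
Step 3: Y2 = -739; r = 9; f(2) = -3*(-13) + 2*(9) = 57; iterating: f(2)=57, f(3)=-197, f(4)=705, f(5)=-2509, f(6)=8937, f(7)=-31829, f(8)=113361, f(9)=-403741, f(10)=1437945, f(11)=-5121317, f(12)=18239841, f(13)=-64962157, f(14)=231366153, f(15)=-824022773, f(16)=2934800625, f(17)=-10452447421; answer -10452447421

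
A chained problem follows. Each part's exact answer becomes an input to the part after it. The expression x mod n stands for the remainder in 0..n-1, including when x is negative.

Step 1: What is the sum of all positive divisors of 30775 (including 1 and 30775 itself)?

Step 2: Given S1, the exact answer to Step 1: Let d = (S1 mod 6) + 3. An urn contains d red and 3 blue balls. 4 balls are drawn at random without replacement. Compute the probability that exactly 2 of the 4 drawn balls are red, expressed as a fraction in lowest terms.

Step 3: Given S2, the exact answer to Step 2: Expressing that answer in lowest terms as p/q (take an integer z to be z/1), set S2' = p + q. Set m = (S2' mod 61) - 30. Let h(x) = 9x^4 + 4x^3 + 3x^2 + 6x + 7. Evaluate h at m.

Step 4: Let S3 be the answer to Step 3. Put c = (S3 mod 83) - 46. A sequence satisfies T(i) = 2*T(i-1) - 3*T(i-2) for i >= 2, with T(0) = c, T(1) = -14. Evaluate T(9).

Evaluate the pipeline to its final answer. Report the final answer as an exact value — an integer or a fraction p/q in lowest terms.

-6566

Step 1: 30775 = 5^2 * 1231; sigma = (1 + 5 + 25) * (1 + 1231) = 31 * 1232 = 38192; answer 38192
Step 2: S1 = 38192; d = 5; total draws C(8,4) = 70; favorable C(5,2)*C(3,2) = 30; P = 3/7; answer 3/7
Step 3: S2 = 3/7; threaded value p + q = 10; m = -20; 9*(-20)^4 + 4*(-20)^3 + 3*(-20)^2 + 6*(-20)^1 + 7 = (1440000) + (-32000) + (1200) + (-120) + (7) = 1409087; answer 1409087
Step 4: S3 = 1409087; c = 33; T(2) = 2*(-14) - 3*(33) = -127; iterating: T(2)=-127, T(3)=-212, T(4)=-43, T(5)=550, T(6)=1229, T(7)=808, T(8)=-2071, T(9)=-6566; answer -6566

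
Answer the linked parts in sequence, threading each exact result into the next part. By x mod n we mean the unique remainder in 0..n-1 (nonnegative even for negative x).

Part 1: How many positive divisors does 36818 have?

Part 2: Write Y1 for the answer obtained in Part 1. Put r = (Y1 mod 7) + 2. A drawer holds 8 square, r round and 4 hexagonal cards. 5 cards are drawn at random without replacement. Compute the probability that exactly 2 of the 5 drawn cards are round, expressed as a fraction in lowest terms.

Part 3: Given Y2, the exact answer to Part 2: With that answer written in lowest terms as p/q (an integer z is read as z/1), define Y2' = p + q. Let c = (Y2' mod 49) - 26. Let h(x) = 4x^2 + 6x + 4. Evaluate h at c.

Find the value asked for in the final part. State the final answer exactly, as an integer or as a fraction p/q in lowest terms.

602

Part 1: 36818 = 2 * 41 * 449; number of divisors = (1+1) * (1+1) * (1+1) = 8; answer 8
Part 2: Y1 = 8; r = 3; total draws C(15,5) = 3003; favorable C(3,2)*C(12,3) = 660; P = 20/91; answer 20/91
Part 3: Y2 = 20/91; threaded value p + q = 111; c = -13; 4*(-13)^2 + 6*(-13)^1 + 4 = (676) + (-78) + (4) = 602; answer 602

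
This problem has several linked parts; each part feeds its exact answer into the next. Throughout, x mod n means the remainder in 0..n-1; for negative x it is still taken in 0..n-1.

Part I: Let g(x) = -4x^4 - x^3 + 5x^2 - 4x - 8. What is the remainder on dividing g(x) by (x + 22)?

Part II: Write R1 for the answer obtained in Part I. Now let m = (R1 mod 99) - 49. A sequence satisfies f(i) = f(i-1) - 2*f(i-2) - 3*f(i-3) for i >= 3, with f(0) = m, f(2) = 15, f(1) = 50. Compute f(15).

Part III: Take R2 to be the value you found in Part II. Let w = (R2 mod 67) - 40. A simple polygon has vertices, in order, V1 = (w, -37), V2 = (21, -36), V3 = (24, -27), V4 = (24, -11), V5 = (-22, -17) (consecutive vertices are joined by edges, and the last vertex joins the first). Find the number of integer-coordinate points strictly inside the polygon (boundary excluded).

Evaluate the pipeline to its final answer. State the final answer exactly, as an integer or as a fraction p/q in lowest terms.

734

Part I: remainder = value at the root: -4*(-22)^4 - 1*(-22)^3 + 5*(-22)^2 - 4*(-22)^1 - 8 = (-937024) + (10648) + (2420) + (88) + (-8) = -923876; answer -923876
Part II: R1 = -923876; m = 42; f(3) = 1*(15) - 2*(50) - 3*(42) = -211; iterating: f(3)=-211, f(4)=-391, f(5)=-14, f(6)=1401, f(7)=2602, f(8)=-158, f(9)=-9565, f(10)=-17055, f(11)=2549, f(12)=65354, f(13)=111421, f(14)=-26934, f(15)=-445838; answer -445838
Part III: R2 = -445838; w = 7; cross terms: (7*-36 - 21*-37)=525, (21*-27 - 24*-36)=297, (24*-11 - 24*-27)=384, (24*-17 - -22*-11)=-650, (-22*-37 - 7*-17)=933; twice the area = |1489| = 1489; area = 1489/2; boundary points = 1 + 3 + 16 + 2 + 1 = 23; strictly interior points = area - boundary/2 + 1 = 734; answer 734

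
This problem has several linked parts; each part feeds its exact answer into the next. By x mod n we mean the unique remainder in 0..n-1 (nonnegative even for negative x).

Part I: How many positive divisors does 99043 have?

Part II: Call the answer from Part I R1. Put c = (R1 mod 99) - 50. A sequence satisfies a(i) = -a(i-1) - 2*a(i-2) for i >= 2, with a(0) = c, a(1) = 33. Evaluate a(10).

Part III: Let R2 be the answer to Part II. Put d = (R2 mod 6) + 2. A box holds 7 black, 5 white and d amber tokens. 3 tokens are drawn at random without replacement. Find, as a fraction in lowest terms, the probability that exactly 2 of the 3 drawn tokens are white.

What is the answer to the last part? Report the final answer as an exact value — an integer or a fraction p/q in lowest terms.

Part I: 99043 = 7 * 14149; number of divisors = (1+1) * (1+1) = 4; answer 4
Part II: R1 = 4; c = -46; a(2) = -1*(33) - 2*(-46) = 59; iterating: a(2)=59, a(3)=-125, a(4)=7, a(5)=243, a(6)=-257, a(7)=-229, a(8)=743, a(9)=-285, a(10)=-1201; answer -1201
Part III: R2 = -1201; d = 7; total draws C(19,3) = 969; favorable C(5,2)*C(14,1) = 140; P = 140/969; answer 140/969

140/969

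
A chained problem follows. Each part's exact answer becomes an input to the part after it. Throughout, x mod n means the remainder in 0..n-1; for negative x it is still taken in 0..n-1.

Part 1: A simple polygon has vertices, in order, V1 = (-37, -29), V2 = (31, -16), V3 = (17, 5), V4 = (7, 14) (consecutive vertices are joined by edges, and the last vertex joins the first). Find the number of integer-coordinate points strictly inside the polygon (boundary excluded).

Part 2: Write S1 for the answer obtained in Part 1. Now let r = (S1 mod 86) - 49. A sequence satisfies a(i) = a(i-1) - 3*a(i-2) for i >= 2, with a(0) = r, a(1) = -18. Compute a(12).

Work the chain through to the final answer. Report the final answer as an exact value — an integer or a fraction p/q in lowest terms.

26721

Part 1: cross terms: (-37*-16 - 31*-29)=1491, (31*5 - 17*-16)=427, (17*14 - 7*5)=203, (7*-29 - -37*14)=315; twice the area = |2436| = 2436; area = 1218; boundary points = 1 + 7 + 1 + 1 = 10; strictly interior points = area - boundary/2 + 1 = 1214; answer 1214
Part 2: S1 = 1214; r = -39; a(2) = 1*(-18) - 3*(-39) = 99; iterating: a(2)=99, a(3)=153, a(4)=-144, a(5)=-603, a(6)=-171, a(7)=1638, a(8)=2151, a(9)=-2763, a(10)=-9216, a(11)=-927, a(12)=26721; answer 26721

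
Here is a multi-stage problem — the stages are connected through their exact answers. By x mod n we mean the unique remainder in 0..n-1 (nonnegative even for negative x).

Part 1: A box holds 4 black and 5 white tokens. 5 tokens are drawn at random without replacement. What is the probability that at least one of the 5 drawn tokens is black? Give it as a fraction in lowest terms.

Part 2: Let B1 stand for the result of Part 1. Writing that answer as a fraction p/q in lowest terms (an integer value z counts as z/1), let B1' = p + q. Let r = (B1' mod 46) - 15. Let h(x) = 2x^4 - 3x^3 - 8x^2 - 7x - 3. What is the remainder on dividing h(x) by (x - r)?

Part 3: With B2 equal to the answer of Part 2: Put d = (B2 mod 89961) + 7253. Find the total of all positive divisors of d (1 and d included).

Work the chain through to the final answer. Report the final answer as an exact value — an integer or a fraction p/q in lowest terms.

17514

Part 1: total draws C(9,5) = 126; complement C(5,5) = 1; favorable 126 - 1 = 125; P = 125/126; answer 125/126
Part 2: B1 = 125/126; threaded value p + q = 251; r = 6; remainder = value at the root: 2*(6)^4 - 3*(6)^3 - 8*(6)^2 - 7*(6)^1 - 3 = (2592) + (-648) + (-288) + (-42) + (-3) = 1611; answer 1611
Part 3: B2 = 1611; d = 8864; 8864 = 2^5 * 277; sigma = (1 + 2 + 4 + 8 + 16 + 32) * (1 + 277) = 63 * 278 = 17514; answer 17514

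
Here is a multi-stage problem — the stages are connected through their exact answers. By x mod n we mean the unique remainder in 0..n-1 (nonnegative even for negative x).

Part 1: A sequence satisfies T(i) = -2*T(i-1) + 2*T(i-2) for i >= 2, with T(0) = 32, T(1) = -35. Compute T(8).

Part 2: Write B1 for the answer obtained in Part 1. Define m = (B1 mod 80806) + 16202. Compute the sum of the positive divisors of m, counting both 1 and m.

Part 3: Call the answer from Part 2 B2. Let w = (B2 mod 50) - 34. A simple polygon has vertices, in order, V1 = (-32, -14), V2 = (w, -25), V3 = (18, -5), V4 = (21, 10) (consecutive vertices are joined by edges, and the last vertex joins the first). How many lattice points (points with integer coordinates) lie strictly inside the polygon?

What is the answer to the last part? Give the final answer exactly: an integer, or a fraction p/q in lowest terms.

Part 1: T(2) = -2*(-35) + 2*(32) = 134; iterating: T(2)=134, T(3)=-338, T(4)=944, T(5)=-2564, T(6)=7016, T(7)=-19160, T(8)=52352; answer 52352
Part 2: B1 = 52352; m = 68554; 68554 = 2 * 151 * 227; sigma = (1 + 2) * (1 + 151) * (1 + 227) = 3 * 152 * 228 = 103968; answer 103968
Part 3: B2 = 103968; w = -16; cross terms: (-32*-25 - -16*-14)=576, (-16*-5 - 18*-25)=530, (18*10 - 21*-5)=285, (21*-14 - -32*10)=26; twice the area = |1417| = 1417; area = 1417/2; boundary points = 1 + 2 + 3 + 1 = 7; strictly interior points = area - boundary/2 + 1 = 706; answer 706

706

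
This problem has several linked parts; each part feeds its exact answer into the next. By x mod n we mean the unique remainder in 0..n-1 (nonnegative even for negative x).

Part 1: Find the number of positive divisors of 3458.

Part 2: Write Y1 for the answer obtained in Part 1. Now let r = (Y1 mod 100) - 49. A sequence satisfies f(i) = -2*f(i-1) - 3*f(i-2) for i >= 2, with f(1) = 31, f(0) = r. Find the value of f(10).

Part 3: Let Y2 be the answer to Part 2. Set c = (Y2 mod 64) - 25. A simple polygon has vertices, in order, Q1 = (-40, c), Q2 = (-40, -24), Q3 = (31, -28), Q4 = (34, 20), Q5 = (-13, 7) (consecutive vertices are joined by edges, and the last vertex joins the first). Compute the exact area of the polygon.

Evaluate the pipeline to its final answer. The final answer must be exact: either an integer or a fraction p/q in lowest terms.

2749

Part 1: 3458 = 2 * 7 * 13 * 19; number of divisors = (1+1) * (1+1) * (1+1) * (1+1) = 16; answer 16
Part 2: Y1 = 16; r = -33; f(2) = -2*(31) - 3*(-33) = 37; iterating: f(2)=37, f(3)=-167, f(4)=223, f(5)=55, f(6)=-779, f(7)=1393, f(8)=-449, f(9)=-3281, f(10)=7909; answer 7909
Part 3: Y2 = 7909; c = 12; cross terms: (-40*-24 - -40*12)=1440, (-40*-28 - 31*-24)=1864, (31*20 - 34*-28)=1572, (34*7 - -13*20)=498, (-13*12 - -40*7)=124; twice the area = |5498| = 5498; area = 2749; answer 2749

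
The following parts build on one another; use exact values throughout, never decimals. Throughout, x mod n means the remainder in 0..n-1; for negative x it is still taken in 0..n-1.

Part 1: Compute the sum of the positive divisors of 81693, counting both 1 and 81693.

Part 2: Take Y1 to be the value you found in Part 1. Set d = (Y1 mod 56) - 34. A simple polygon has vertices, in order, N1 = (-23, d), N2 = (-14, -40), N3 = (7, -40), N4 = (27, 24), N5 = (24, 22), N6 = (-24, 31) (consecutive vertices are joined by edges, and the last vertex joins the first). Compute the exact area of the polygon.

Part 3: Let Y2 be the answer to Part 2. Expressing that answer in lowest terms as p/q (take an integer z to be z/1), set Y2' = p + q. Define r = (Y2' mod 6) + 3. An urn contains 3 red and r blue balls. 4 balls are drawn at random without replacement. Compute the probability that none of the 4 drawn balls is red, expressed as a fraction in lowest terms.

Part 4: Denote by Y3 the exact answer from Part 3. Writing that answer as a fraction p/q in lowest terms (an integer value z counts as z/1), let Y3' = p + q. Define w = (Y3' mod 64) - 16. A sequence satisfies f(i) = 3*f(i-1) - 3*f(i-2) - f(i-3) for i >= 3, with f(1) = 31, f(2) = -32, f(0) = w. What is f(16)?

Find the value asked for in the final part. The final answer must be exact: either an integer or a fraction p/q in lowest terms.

Part 1: 81693 = 3^2 * 29 * 313; sigma = (1 + 3 + 9) * (1 + 29) * (1 + 313) = 13 * 30 * 314 = 122460; answer 122460
Part 2: Y1 = 122460; d = 10; cross terms: (-23*-40 - -14*10)=1060, (-14*-40 - 7*-40)=840, (7*24 - 27*-40)=1248, (27*22 - 24*24)=18, (24*31 - -24*22)=1272, (-24*10 - -23*31)=473; twice the area = |4911| = 4911; area = 4911/2; answer 4911/2
Part 3: Y2 = 4911/2; threaded value p + q = 4913; r = 8; total draws C(11,4) = 330; favorable C(8,4) = 70; P = 7/33; answer 7/33
Part 4: Y3 = 7/33; threaded value p + q = 40; w = 24; f(3) = 3*(-32) - 3*(31) - 1*(24) = -213; iterating: f(3)=-213, f(4)=-574, f(5)=-1051, f(6)=-1218, f(7)=73, f(8)=4924, f(9)=15771, f(10)=32468, f(11)=45167, f(12)=22326, f(13)=-100991, f(14)=-415118, f(15)=-964707, f(16)=-1547776; answer -1547776

-1547776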